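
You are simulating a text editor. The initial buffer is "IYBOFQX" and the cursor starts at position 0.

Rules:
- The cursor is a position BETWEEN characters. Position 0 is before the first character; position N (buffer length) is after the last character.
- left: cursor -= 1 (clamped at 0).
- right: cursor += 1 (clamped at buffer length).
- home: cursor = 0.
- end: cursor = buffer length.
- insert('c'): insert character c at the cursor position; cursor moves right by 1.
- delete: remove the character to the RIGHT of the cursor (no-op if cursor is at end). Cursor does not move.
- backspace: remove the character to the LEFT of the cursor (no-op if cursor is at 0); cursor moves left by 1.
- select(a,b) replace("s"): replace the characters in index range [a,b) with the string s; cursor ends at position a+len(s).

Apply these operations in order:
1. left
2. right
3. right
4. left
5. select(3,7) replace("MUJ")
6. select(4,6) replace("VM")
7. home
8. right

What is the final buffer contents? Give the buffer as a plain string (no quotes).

After op 1 (left): buf='IYBOFQX' cursor=0
After op 2 (right): buf='IYBOFQX' cursor=1
After op 3 (right): buf='IYBOFQX' cursor=2
After op 4 (left): buf='IYBOFQX' cursor=1
After op 5 (select(3,7) replace("MUJ")): buf='IYBMUJ' cursor=6
After op 6 (select(4,6) replace("VM")): buf='IYBMVM' cursor=6
After op 7 (home): buf='IYBMVM' cursor=0
After op 8 (right): buf='IYBMVM' cursor=1

Answer: IYBMVM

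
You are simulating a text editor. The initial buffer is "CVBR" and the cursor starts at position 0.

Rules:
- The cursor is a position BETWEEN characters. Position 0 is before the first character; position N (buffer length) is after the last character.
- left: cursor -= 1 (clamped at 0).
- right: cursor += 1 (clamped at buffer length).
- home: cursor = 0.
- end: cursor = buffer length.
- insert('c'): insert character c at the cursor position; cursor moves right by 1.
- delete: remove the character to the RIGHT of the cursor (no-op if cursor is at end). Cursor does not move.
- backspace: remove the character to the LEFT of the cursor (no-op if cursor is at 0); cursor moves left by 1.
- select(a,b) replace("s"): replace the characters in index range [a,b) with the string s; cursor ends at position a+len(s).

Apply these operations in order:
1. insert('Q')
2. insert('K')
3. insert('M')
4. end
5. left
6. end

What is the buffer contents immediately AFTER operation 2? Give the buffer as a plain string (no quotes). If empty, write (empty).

Answer: QKCVBR

Derivation:
After op 1 (insert('Q')): buf='QCVBR' cursor=1
After op 2 (insert('K')): buf='QKCVBR' cursor=2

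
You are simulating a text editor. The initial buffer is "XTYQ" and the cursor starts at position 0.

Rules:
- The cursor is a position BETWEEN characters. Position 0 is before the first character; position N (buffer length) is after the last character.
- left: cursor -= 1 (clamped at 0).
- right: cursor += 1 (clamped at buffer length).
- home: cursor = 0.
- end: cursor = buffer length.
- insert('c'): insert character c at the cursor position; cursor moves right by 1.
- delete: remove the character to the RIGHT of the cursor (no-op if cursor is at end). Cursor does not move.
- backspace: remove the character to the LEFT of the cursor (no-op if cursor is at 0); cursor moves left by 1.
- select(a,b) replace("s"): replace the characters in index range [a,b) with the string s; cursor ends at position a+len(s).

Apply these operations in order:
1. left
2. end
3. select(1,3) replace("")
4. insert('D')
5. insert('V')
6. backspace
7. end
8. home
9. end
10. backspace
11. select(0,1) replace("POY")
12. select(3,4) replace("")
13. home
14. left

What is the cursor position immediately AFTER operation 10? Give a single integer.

Answer: 2

Derivation:
After op 1 (left): buf='XTYQ' cursor=0
After op 2 (end): buf='XTYQ' cursor=4
After op 3 (select(1,3) replace("")): buf='XQ' cursor=1
After op 4 (insert('D')): buf='XDQ' cursor=2
After op 5 (insert('V')): buf='XDVQ' cursor=3
After op 6 (backspace): buf='XDQ' cursor=2
After op 7 (end): buf='XDQ' cursor=3
After op 8 (home): buf='XDQ' cursor=0
After op 9 (end): buf='XDQ' cursor=3
After op 10 (backspace): buf='XD' cursor=2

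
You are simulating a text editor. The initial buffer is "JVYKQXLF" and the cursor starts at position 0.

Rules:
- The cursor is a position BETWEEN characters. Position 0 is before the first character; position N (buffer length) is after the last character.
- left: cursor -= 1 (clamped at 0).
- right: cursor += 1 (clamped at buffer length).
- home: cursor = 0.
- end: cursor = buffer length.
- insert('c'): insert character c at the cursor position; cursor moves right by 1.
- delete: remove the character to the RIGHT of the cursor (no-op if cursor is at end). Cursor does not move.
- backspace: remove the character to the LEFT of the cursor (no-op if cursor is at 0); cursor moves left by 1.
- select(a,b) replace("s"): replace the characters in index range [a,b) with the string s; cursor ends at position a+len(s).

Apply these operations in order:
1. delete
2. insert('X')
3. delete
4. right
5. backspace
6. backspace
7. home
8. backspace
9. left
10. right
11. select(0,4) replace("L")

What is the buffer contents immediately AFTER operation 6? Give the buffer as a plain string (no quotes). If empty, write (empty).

After op 1 (delete): buf='VYKQXLF' cursor=0
After op 2 (insert('X')): buf='XVYKQXLF' cursor=1
After op 3 (delete): buf='XYKQXLF' cursor=1
After op 4 (right): buf='XYKQXLF' cursor=2
After op 5 (backspace): buf='XKQXLF' cursor=1
After op 6 (backspace): buf='KQXLF' cursor=0

Answer: KQXLF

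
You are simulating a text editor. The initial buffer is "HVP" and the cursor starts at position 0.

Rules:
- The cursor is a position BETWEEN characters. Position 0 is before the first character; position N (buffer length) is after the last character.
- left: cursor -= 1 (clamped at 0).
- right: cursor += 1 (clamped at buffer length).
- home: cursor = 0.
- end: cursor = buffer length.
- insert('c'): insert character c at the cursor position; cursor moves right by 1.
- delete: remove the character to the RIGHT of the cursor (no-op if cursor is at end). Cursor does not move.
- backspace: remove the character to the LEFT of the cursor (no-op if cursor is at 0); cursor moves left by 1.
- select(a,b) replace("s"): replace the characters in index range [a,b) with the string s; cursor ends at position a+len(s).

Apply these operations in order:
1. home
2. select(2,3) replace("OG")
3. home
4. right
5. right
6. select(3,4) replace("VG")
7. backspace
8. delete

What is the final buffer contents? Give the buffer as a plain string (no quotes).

After op 1 (home): buf='HVP' cursor=0
After op 2 (select(2,3) replace("OG")): buf='HVOG' cursor=4
After op 3 (home): buf='HVOG' cursor=0
After op 4 (right): buf='HVOG' cursor=1
After op 5 (right): buf='HVOG' cursor=2
After op 6 (select(3,4) replace("VG")): buf='HVOVG' cursor=5
After op 7 (backspace): buf='HVOV' cursor=4
After op 8 (delete): buf='HVOV' cursor=4

Answer: HVOV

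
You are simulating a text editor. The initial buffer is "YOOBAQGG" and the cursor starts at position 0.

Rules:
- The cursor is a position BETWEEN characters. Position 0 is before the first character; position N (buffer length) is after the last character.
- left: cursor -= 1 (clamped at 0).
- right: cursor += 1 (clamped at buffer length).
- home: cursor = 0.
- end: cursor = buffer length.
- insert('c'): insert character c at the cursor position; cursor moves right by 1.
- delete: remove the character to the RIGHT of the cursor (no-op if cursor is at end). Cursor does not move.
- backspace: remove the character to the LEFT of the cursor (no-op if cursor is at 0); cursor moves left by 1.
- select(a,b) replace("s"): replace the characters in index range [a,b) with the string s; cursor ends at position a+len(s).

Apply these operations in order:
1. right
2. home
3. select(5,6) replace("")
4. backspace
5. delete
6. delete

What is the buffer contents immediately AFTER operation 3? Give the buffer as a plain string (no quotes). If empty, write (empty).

Answer: YOOBAGG

Derivation:
After op 1 (right): buf='YOOBAQGG' cursor=1
After op 2 (home): buf='YOOBAQGG' cursor=0
After op 3 (select(5,6) replace("")): buf='YOOBAGG' cursor=5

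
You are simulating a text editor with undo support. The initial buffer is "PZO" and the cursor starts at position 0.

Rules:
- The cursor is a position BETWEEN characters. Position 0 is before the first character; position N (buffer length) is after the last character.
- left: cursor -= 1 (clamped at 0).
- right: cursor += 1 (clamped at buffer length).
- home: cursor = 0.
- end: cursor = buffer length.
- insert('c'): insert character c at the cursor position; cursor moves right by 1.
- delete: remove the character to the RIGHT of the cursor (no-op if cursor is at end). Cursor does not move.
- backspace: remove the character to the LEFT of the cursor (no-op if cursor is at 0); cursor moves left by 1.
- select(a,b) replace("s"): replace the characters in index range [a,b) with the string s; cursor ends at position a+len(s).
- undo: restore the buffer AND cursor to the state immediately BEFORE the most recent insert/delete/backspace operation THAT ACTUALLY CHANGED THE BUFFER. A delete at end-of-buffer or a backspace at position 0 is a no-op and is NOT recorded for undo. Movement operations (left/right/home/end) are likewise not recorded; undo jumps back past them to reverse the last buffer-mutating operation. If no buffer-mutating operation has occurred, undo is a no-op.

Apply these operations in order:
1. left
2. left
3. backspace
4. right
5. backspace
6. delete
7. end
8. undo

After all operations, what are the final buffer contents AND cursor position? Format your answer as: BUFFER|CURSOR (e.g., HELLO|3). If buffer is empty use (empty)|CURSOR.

After op 1 (left): buf='PZO' cursor=0
After op 2 (left): buf='PZO' cursor=0
After op 3 (backspace): buf='PZO' cursor=0
After op 4 (right): buf='PZO' cursor=1
After op 5 (backspace): buf='ZO' cursor=0
After op 6 (delete): buf='O' cursor=0
After op 7 (end): buf='O' cursor=1
After op 8 (undo): buf='ZO' cursor=0

Answer: ZO|0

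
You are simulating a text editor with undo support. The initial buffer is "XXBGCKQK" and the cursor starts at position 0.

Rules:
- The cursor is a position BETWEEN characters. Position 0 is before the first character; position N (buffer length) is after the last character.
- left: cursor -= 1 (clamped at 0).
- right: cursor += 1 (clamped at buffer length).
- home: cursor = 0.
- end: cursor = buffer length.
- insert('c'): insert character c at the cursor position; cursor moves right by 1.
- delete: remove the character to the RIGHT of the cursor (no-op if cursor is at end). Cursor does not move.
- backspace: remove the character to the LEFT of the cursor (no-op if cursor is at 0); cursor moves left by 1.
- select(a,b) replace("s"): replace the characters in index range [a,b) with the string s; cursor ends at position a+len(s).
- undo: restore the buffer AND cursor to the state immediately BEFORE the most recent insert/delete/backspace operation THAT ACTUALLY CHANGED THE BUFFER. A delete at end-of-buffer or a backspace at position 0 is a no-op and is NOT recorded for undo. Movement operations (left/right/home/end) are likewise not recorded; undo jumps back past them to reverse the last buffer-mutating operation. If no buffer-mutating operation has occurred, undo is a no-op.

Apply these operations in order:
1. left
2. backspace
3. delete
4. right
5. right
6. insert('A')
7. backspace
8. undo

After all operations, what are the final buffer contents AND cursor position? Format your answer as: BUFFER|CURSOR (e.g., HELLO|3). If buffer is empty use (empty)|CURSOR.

Answer: XBAGCKQK|3

Derivation:
After op 1 (left): buf='XXBGCKQK' cursor=0
After op 2 (backspace): buf='XXBGCKQK' cursor=0
After op 3 (delete): buf='XBGCKQK' cursor=0
After op 4 (right): buf='XBGCKQK' cursor=1
After op 5 (right): buf='XBGCKQK' cursor=2
After op 6 (insert('A')): buf='XBAGCKQK' cursor=3
After op 7 (backspace): buf='XBGCKQK' cursor=2
After op 8 (undo): buf='XBAGCKQK' cursor=3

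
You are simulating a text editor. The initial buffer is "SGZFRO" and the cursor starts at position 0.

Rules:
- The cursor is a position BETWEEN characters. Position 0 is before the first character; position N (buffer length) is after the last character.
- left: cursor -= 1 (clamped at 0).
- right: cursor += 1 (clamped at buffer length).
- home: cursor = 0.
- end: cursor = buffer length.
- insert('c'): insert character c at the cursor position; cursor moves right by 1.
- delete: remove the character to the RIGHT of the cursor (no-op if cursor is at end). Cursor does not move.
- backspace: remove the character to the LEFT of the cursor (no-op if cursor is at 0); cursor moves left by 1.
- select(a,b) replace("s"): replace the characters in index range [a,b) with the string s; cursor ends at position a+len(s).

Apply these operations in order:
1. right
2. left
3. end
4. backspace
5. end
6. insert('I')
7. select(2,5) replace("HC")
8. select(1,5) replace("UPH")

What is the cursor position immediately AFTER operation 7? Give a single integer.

After op 1 (right): buf='SGZFRO' cursor=1
After op 2 (left): buf='SGZFRO' cursor=0
After op 3 (end): buf='SGZFRO' cursor=6
After op 4 (backspace): buf='SGZFR' cursor=5
After op 5 (end): buf='SGZFR' cursor=5
After op 6 (insert('I')): buf='SGZFRI' cursor=6
After op 7 (select(2,5) replace("HC")): buf='SGHCI' cursor=4

Answer: 4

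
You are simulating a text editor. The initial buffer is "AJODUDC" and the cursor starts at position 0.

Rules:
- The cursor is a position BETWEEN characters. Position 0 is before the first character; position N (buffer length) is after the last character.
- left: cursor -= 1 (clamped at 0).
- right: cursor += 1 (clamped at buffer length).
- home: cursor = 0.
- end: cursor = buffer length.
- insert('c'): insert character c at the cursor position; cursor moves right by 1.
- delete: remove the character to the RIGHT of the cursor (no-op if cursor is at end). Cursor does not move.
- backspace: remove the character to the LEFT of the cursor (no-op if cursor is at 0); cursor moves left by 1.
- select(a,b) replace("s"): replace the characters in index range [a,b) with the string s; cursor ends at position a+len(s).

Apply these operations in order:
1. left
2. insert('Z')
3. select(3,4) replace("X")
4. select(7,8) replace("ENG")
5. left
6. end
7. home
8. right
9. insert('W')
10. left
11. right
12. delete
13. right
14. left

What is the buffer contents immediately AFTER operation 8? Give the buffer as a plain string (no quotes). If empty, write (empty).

Answer: ZAJXDUDENG

Derivation:
After op 1 (left): buf='AJODUDC' cursor=0
After op 2 (insert('Z')): buf='ZAJODUDC' cursor=1
After op 3 (select(3,4) replace("X")): buf='ZAJXDUDC' cursor=4
After op 4 (select(7,8) replace("ENG")): buf='ZAJXDUDENG' cursor=10
After op 5 (left): buf='ZAJXDUDENG' cursor=9
After op 6 (end): buf='ZAJXDUDENG' cursor=10
After op 7 (home): buf='ZAJXDUDENG' cursor=0
After op 8 (right): buf='ZAJXDUDENG' cursor=1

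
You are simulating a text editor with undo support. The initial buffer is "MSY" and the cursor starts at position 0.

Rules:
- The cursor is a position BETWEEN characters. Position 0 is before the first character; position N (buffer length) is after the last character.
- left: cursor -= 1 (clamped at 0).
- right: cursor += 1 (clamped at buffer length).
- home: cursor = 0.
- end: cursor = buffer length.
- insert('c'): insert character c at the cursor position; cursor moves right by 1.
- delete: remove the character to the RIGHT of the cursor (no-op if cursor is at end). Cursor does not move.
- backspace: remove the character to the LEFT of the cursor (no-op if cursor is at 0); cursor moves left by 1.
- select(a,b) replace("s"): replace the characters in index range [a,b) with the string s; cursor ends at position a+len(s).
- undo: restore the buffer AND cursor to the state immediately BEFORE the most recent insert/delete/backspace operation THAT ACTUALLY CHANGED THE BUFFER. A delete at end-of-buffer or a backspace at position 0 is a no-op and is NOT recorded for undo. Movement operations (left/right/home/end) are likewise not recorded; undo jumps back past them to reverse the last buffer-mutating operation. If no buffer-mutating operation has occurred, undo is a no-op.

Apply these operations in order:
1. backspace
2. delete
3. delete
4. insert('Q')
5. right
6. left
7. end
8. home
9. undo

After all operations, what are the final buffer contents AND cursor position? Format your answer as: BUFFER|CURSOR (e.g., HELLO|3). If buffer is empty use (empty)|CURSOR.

After op 1 (backspace): buf='MSY' cursor=0
After op 2 (delete): buf='SY' cursor=0
After op 3 (delete): buf='Y' cursor=0
After op 4 (insert('Q')): buf='QY' cursor=1
After op 5 (right): buf='QY' cursor=2
After op 6 (left): buf='QY' cursor=1
After op 7 (end): buf='QY' cursor=2
After op 8 (home): buf='QY' cursor=0
After op 9 (undo): buf='Y' cursor=0

Answer: Y|0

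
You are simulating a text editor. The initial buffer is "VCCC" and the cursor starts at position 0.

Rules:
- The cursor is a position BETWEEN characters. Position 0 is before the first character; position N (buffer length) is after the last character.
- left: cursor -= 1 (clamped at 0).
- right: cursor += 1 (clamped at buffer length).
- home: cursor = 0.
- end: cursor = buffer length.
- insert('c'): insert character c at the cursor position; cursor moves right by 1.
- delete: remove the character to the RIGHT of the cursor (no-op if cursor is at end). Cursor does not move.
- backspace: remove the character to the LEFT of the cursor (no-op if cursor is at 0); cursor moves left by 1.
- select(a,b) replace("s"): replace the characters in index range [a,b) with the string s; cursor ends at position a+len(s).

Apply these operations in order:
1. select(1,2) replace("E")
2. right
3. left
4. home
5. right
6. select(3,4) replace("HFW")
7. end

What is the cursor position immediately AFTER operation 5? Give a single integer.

After op 1 (select(1,2) replace("E")): buf='VECC' cursor=2
After op 2 (right): buf='VECC' cursor=3
After op 3 (left): buf='VECC' cursor=2
After op 4 (home): buf='VECC' cursor=0
After op 5 (right): buf='VECC' cursor=1

Answer: 1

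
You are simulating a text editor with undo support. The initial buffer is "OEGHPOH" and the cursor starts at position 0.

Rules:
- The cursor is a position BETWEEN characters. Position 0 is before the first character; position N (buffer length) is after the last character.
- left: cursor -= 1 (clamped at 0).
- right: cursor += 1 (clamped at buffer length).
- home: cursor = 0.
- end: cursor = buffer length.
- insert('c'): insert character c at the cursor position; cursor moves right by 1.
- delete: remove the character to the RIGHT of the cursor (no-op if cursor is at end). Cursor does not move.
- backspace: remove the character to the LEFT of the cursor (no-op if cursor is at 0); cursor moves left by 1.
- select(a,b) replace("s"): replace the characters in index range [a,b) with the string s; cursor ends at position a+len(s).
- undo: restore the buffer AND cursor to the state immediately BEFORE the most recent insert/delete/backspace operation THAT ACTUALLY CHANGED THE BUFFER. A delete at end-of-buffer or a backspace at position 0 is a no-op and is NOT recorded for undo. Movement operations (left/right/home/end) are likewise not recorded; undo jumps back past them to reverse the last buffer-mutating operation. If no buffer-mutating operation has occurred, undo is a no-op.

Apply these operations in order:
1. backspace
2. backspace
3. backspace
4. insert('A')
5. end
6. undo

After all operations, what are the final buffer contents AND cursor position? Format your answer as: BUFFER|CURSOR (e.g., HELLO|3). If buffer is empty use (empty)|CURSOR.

After op 1 (backspace): buf='OEGHPOH' cursor=0
After op 2 (backspace): buf='OEGHPOH' cursor=0
After op 3 (backspace): buf='OEGHPOH' cursor=0
After op 4 (insert('A')): buf='AOEGHPOH' cursor=1
After op 5 (end): buf='AOEGHPOH' cursor=8
After op 6 (undo): buf='OEGHPOH' cursor=0

Answer: OEGHPOH|0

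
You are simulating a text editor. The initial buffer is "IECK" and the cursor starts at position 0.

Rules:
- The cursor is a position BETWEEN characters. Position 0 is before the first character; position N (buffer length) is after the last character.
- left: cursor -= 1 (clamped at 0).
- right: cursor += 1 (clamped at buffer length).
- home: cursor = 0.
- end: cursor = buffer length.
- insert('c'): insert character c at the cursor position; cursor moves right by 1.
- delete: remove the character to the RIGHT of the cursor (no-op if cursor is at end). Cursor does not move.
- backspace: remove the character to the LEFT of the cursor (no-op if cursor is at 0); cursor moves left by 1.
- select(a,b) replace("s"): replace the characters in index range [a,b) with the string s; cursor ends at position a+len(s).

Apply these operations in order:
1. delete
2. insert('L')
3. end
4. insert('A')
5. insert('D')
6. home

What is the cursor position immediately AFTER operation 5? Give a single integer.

Answer: 6

Derivation:
After op 1 (delete): buf='ECK' cursor=0
After op 2 (insert('L')): buf='LECK' cursor=1
After op 3 (end): buf='LECK' cursor=4
After op 4 (insert('A')): buf='LECKA' cursor=5
After op 5 (insert('D')): buf='LECKAD' cursor=6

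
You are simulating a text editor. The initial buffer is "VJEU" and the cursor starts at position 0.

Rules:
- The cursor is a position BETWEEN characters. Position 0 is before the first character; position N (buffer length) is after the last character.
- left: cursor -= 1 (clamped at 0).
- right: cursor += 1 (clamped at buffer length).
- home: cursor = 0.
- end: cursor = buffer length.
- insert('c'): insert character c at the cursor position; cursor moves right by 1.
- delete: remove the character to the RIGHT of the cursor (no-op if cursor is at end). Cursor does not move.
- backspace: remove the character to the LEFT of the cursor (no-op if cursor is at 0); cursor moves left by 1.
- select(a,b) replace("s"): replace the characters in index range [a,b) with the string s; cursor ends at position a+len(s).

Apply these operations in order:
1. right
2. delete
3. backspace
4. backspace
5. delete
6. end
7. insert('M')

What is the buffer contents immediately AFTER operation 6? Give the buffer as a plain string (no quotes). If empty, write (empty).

Answer: U

Derivation:
After op 1 (right): buf='VJEU' cursor=1
After op 2 (delete): buf='VEU' cursor=1
After op 3 (backspace): buf='EU' cursor=0
After op 4 (backspace): buf='EU' cursor=0
After op 5 (delete): buf='U' cursor=0
After op 6 (end): buf='U' cursor=1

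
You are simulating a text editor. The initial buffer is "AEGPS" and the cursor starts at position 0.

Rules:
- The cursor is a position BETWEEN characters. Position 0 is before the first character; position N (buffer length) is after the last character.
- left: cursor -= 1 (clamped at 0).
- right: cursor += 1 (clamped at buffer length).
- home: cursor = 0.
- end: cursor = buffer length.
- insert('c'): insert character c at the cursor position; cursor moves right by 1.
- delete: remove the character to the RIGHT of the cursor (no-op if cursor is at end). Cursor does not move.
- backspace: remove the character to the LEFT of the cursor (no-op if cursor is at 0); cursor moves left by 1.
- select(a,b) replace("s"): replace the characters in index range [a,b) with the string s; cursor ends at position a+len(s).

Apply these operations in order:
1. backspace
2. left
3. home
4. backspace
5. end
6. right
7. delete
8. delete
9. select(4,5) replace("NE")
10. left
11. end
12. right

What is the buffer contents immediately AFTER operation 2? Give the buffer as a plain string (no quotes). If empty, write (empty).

After op 1 (backspace): buf='AEGPS' cursor=0
After op 2 (left): buf='AEGPS' cursor=0

Answer: AEGPS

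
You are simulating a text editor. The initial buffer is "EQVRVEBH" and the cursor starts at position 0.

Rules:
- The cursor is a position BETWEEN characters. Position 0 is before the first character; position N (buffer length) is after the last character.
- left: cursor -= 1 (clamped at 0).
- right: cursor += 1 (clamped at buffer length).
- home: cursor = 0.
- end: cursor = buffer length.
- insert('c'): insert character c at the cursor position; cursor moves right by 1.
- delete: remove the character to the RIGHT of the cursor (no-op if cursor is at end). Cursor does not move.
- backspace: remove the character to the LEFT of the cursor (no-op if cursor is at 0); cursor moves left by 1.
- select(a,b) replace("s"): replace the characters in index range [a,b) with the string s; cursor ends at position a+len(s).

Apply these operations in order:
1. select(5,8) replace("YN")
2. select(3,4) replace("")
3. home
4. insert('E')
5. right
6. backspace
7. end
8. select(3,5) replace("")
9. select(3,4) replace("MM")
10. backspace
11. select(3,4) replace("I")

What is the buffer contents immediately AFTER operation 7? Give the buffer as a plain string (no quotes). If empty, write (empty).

After op 1 (select(5,8) replace("YN")): buf='EQVRVYN' cursor=7
After op 2 (select(3,4) replace("")): buf='EQVVYN' cursor=3
After op 3 (home): buf='EQVVYN' cursor=0
After op 4 (insert('E')): buf='EEQVVYN' cursor=1
After op 5 (right): buf='EEQVVYN' cursor=2
After op 6 (backspace): buf='EQVVYN' cursor=1
After op 7 (end): buf='EQVVYN' cursor=6

Answer: EQVVYN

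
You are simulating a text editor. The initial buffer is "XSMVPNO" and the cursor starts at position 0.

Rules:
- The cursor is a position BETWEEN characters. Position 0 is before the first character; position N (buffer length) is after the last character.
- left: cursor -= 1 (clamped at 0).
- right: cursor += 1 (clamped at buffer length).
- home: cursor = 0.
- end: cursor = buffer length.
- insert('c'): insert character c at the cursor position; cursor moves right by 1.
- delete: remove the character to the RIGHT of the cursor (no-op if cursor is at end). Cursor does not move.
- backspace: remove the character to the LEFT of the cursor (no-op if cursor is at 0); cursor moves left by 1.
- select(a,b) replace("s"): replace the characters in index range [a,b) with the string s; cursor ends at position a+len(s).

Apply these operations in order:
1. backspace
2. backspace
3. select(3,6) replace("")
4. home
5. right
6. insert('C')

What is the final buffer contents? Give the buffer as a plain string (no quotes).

Answer: XCSMO

Derivation:
After op 1 (backspace): buf='XSMVPNO' cursor=0
After op 2 (backspace): buf='XSMVPNO' cursor=0
After op 3 (select(3,6) replace("")): buf='XSMO' cursor=3
After op 4 (home): buf='XSMO' cursor=0
After op 5 (right): buf='XSMO' cursor=1
After op 6 (insert('C')): buf='XCSMO' cursor=2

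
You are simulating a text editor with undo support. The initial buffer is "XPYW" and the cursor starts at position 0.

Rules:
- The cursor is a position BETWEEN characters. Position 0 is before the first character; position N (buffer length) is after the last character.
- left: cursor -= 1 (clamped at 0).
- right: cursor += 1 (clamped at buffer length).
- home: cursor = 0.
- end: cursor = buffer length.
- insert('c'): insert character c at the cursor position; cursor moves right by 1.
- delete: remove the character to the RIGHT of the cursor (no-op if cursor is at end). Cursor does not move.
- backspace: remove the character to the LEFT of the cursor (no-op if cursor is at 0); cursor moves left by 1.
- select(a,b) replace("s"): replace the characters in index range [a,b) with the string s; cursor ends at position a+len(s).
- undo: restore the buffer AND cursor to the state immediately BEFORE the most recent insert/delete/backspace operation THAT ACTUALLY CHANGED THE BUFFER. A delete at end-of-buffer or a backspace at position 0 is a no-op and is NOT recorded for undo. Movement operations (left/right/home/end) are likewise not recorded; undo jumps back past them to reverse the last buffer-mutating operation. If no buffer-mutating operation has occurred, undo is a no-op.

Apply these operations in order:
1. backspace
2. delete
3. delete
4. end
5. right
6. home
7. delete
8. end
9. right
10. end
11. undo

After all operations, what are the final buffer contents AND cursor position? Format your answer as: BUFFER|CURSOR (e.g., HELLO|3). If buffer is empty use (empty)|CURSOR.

Answer: YW|0

Derivation:
After op 1 (backspace): buf='XPYW' cursor=0
After op 2 (delete): buf='PYW' cursor=0
After op 3 (delete): buf='YW' cursor=0
After op 4 (end): buf='YW' cursor=2
After op 5 (right): buf='YW' cursor=2
After op 6 (home): buf='YW' cursor=0
After op 7 (delete): buf='W' cursor=0
After op 8 (end): buf='W' cursor=1
After op 9 (right): buf='W' cursor=1
After op 10 (end): buf='W' cursor=1
After op 11 (undo): buf='YW' cursor=0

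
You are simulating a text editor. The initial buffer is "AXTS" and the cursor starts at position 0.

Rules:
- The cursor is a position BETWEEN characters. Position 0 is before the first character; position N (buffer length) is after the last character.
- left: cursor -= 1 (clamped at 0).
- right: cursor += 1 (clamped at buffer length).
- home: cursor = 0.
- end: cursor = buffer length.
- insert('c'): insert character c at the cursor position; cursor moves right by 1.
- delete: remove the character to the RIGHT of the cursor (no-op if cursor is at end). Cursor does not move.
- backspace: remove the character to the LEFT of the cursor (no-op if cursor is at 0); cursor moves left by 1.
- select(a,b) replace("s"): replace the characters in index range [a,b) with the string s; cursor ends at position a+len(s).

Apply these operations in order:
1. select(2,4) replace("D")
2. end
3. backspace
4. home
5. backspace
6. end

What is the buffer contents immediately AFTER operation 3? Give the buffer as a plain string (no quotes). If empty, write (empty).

Answer: AX

Derivation:
After op 1 (select(2,4) replace("D")): buf='AXD' cursor=3
After op 2 (end): buf='AXD' cursor=3
After op 3 (backspace): buf='AX' cursor=2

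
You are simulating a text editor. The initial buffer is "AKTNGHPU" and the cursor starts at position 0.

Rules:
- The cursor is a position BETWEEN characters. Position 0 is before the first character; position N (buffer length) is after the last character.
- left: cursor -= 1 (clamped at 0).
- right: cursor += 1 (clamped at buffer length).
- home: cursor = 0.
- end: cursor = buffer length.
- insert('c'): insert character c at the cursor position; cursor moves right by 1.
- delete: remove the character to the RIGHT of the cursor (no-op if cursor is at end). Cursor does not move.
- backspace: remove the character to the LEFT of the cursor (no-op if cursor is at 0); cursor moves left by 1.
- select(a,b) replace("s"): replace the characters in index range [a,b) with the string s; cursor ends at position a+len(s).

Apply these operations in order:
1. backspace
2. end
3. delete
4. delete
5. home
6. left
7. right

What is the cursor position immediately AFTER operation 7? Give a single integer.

Answer: 1

Derivation:
After op 1 (backspace): buf='AKTNGHPU' cursor=0
After op 2 (end): buf='AKTNGHPU' cursor=8
After op 3 (delete): buf='AKTNGHPU' cursor=8
After op 4 (delete): buf='AKTNGHPU' cursor=8
After op 5 (home): buf='AKTNGHPU' cursor=0
After op 6 (left): buf='AKTNGHPU' cursor=0
After op 7 (right): buf='AKTNGHPU' cursor=1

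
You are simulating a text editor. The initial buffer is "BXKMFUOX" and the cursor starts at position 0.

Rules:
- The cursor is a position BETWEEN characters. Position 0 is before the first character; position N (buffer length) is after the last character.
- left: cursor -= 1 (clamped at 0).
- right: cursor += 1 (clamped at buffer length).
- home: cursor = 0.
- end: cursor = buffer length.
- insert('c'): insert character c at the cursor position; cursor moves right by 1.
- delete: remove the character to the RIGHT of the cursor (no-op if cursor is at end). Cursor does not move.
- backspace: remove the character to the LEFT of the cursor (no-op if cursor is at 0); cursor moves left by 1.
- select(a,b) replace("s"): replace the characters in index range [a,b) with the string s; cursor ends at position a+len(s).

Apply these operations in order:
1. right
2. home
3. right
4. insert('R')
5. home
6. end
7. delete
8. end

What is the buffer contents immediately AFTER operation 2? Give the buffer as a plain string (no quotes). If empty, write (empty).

After op 1 (right): buf='BXKMFUOX' cursor=1
After op 2 (home): buf='BXKMFUOX' cursor=0

Answer: BXKMFUOX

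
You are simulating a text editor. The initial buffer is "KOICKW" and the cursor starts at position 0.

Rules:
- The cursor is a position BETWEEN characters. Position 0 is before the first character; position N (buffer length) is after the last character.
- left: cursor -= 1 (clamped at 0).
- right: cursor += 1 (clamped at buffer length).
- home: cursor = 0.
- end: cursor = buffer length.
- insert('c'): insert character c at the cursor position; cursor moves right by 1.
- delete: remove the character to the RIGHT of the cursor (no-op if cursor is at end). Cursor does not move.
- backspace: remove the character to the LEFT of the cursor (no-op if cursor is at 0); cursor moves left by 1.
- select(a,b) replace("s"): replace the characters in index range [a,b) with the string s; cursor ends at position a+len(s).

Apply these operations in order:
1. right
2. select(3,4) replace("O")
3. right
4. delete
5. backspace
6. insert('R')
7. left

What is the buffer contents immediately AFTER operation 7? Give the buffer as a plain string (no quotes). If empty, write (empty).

After op 1 (right): buf='KOICKW' cursor=1
After op 2 (select(3,4) replace("O")): buf='KOIOKW' cursor=4
After op 3 (right): buf='KOIOKW' cursor=5
After op 4 (delete): buf='KOIOK' cursor=5
After op 5 (backspace): buf='KOIO' cursor=4
After op 6 (insert('R')): buf='KOIOR' cursor=5
After op 7 (left): buf='KOIOR' cursor=4

Answer: KOIOR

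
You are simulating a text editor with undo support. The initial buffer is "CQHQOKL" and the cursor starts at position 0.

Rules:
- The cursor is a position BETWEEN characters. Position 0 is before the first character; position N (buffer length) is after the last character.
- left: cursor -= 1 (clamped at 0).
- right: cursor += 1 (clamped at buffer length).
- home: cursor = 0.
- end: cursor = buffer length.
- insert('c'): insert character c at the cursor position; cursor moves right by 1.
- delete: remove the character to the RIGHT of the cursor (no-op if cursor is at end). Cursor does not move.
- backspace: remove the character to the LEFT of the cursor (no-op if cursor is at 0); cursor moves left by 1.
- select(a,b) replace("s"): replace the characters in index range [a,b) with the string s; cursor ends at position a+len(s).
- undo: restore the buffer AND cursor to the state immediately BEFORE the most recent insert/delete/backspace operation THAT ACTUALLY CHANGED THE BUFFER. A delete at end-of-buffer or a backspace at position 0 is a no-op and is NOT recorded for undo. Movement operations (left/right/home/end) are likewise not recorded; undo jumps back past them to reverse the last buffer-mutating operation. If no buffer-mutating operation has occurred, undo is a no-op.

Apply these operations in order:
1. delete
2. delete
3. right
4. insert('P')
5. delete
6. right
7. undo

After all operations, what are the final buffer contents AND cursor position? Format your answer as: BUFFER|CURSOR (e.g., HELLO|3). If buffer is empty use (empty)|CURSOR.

After op 1 (delete): buf='QHQOKL' cursor=0
After op 2 (delete): buf='HQOKL' cursor=0
After op 3 (right): buf='HQOKL' cursor=1
After op 4 (insert('P')): buf='HPQOKL' cursor=2
After op 5 (delete): buf='HPOKL' cursor=2
After op 6 (right): buf='HPOKL' cursor=3
After op 7 (undo): buf='HPQOKL' cursor=2

Answer: HPQOKL|2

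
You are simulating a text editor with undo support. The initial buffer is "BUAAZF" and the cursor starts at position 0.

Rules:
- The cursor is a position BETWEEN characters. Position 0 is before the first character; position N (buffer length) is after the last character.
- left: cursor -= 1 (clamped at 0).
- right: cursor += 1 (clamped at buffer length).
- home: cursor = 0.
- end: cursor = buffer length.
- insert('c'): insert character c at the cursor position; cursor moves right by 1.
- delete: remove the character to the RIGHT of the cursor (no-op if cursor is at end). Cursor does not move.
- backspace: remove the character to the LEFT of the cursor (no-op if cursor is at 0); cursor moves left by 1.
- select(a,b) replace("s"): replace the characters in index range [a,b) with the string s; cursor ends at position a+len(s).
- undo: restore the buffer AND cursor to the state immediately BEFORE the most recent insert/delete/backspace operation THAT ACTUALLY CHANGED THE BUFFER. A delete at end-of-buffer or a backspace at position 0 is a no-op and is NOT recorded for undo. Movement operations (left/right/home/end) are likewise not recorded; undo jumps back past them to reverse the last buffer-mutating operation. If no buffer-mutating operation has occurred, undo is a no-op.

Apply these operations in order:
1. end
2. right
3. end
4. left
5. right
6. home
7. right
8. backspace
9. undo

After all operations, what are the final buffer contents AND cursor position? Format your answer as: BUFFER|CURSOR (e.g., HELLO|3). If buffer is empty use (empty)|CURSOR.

Answer: BUAAZF|1

Derivation:
After op 1 (end): buf='BUAAZF' cursor=6
After op 2 (right): buf='BUAAZF' cursor=6
After op 3 (end): buf='BUAAZF' cursor=6
After op 4 (left): buf='BUAAZF' cursor=5
After op 5 (right): buf='BUAAZF' cursor=6
After op 6 (home): buf='BUAAZF' cursor=0
After op 7 (right): buf='BUAAZF' cursor=1
After op 8 (backspace): buf='UAAZF' cursor=0
After op 9 (undo): buf='BUAAZF' cursor=1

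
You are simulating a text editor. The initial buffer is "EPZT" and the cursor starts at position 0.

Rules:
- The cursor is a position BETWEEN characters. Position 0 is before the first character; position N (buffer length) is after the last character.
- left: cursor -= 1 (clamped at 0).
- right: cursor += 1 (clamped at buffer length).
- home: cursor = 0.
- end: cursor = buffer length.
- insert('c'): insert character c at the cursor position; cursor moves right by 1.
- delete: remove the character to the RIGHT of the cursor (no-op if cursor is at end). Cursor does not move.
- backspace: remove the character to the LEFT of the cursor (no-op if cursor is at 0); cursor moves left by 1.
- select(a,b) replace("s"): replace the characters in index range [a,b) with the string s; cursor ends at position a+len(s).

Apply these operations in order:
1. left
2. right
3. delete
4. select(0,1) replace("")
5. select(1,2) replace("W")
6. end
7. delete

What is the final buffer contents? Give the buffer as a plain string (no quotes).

After op 1 (left): buf='EPZT' cursor=0
After op 2 (right): buf='EPZT' cursor=1
After op 3 (delete): buf='EZT' cursor=1
After op 4 (select(0,1) replace("")): buf='ZT' cursor=0
After op 5 (select(1,2) replace("W")): buf='ZW' cursor=2
After op 6 (end): buf='ZW' cursor=2
After op 7 (delete): buf='ZW' cursor=2

Answer: ZW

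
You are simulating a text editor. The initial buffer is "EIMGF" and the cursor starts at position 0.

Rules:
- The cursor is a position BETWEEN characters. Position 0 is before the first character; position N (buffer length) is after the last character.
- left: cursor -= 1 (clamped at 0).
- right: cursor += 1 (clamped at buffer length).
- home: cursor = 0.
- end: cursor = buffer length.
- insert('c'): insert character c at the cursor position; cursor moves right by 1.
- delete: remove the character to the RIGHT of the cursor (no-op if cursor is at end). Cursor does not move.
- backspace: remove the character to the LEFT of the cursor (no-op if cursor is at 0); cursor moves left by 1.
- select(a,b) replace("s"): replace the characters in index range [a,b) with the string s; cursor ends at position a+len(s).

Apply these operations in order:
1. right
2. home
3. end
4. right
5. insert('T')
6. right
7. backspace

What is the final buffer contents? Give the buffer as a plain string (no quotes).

After op 1 (right): buf='EIMGF' cursor=1
After op 2 (home): buf='EIMGF' cursor=0
After op 3 (end): buf='EIMGF' cursor=5
After op 4 (right): buf='EIMGF' cursor=5
After op 5 (insert('T')): buf='EIMGFT' cursor=6
After op 6 (right): buf='EIMGFT' cursor=6
After op 7 (backspace): buf='EIMGF' cursor=5

Answer: EIMGF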